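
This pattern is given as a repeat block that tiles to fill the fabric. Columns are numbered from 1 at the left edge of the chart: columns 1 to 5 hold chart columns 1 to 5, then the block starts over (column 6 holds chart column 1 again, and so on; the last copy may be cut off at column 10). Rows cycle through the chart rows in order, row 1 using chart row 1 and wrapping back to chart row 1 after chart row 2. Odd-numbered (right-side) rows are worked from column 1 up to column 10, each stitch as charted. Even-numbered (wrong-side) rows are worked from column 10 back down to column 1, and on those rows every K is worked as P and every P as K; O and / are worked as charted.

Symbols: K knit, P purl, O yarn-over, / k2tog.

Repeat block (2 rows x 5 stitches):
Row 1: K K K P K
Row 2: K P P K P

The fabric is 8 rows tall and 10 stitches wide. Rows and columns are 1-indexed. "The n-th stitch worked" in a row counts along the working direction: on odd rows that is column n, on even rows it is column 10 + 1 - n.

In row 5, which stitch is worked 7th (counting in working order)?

Row 5 uses chart row ((5-1) mod 2)+1 = 1. Row 5 is odd, so RS.
Chart row 1 tiled across columns 1-10: K K K P K K K K P K
RS: work column 1 to column 10, symbols as charted — the tiled row is the row as worked.
Counting 7 along the worked row gives K.

Result:
K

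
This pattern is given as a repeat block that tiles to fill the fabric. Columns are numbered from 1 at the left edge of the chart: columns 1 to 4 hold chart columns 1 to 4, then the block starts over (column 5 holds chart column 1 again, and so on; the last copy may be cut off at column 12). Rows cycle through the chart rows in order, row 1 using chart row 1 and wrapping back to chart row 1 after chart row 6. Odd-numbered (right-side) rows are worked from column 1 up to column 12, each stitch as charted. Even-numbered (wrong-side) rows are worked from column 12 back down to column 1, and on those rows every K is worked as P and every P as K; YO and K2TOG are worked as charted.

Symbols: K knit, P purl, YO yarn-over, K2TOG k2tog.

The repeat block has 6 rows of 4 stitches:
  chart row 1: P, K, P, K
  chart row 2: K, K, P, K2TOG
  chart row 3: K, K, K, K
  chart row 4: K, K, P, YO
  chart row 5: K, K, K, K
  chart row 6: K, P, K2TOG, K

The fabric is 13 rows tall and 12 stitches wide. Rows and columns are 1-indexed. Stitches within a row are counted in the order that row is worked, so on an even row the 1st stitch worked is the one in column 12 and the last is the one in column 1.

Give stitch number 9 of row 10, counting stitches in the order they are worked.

Stitch:
YO

Derivation:
Row 10: (10-1) mod 6 = 3, so use chart row 4. Even row -> WS.
Chart row 4 tiled across columns 1-12: K K P YO K K P YO K K P YO
WS row: flip the tiled sequence (start at column 12) and apply K<->P; YO and K2TOG stay.
Row 10 as worked: YO K P P YO K P P YO K P P
The 9th stitch worked is YO.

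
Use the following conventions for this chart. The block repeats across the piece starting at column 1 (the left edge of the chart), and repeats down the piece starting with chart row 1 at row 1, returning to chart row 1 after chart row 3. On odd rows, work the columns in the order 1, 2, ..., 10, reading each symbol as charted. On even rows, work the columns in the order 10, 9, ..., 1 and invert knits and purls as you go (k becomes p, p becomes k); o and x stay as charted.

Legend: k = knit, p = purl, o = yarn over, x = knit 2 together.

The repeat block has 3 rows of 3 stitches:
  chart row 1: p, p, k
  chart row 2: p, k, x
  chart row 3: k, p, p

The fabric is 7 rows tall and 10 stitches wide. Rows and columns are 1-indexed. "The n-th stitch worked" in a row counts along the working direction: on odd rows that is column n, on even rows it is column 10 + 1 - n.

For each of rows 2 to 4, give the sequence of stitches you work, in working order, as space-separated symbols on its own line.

== ROWS AS WORKED ==
k x p k x p k x p k
k p p k p p k p p k
k p k k p k k p k k

Derivation:
Row 2: chart row 2, WS - tiled (columns 1-10): p k x p k x p k x p; work from column 10 back to 1 with k<->p swapped.
Row 3: chart row 3, RS - tile across columns 1-10 and work as-is.
Row 4: chart row 1, WS - tiled (columns 1-10): p p k p p k p p k p; work from column 10 back to 1 with k<->p swapped.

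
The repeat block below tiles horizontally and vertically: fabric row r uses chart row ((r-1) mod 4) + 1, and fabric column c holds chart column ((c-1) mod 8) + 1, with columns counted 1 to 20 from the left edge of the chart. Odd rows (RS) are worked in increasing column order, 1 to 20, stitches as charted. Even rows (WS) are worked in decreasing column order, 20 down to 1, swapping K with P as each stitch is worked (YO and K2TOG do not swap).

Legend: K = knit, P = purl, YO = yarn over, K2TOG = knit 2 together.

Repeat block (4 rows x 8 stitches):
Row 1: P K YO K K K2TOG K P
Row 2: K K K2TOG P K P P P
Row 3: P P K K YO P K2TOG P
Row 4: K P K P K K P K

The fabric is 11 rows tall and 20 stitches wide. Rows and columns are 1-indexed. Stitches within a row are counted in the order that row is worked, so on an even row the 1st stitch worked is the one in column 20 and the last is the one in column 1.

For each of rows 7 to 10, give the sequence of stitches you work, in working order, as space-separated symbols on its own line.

Row 7: chart row 3, RS - tile across columns 1-20 and work as-is.
Row 8: chart row 4, WS - tiled (columns 1-20): K P K P K K P K K P K P K K P K K P K P; work from column 20 back to 1 with K<->P swapped.
Row 9: chart row 1, RS - tile across columns 1-20 and work as-is.
Row 10: chart row 2, WS - tiled (columns 1-20): K K K2TOG P K P P P K K K2TOG P K P P P K K K2TOG P; work from column 20 back to 1 with K<->P swapped.

Rows as worked:
P P K K YO P K2TOG P P P K K YO P K2TOG P P P K K
K P K P P K P P K P K P P K P P K P K P
P K YO K K K2TOG K P P K YO K K K2TOG K P P K YO K
K K2TOG P P K K K P K K2TOG P P K K K P K K2TOG P P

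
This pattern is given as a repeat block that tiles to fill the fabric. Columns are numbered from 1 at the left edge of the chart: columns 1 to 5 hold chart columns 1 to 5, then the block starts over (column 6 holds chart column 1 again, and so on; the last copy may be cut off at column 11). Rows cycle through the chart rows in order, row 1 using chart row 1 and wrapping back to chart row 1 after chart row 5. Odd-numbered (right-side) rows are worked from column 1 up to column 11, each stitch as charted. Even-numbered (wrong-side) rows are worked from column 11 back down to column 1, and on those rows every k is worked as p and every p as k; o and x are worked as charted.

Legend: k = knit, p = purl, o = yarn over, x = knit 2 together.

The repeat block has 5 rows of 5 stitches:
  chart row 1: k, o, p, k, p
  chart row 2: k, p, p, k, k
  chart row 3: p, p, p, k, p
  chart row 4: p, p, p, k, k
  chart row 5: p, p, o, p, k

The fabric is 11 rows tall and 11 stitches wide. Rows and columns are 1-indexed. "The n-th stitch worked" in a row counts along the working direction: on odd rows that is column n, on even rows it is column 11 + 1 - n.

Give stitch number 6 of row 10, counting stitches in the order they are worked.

For row 10: chart row = ((10-1) mod 5) + 1 = 5; this is a WS (even) row.
Chart row 5 tiled across columns 1-11: p p o p k p p o p k p
Wrong side: read the tiled row from column 11 down to 1 and exchange k with p (leave o, x).
Row 10 as worked: k p k o k k p k o k k
Stitch 6 in working order -> k

== STITCH ==
k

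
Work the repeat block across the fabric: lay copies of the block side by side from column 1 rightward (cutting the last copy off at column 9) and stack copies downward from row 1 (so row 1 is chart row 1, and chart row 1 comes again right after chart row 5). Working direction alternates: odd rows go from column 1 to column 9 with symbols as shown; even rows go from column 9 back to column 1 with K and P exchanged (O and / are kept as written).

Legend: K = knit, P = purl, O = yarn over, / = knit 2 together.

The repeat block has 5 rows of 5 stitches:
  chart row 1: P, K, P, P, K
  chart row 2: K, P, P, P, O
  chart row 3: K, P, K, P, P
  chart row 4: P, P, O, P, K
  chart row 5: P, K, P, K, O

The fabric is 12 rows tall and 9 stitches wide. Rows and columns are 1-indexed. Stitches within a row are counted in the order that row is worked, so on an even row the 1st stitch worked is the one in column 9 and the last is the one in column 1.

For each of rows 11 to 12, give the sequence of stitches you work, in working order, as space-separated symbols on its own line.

Row 11: chart row 1, RS - tile across columns 1-9 and work as-is.
Row 12: chart row 2, WS - tiled (columns 1-9): K P P P O K P P P; work from column 9 back to 1 with K<->P swapped.

Rows as worked:
P K P P K P K P P
K K K P O K K K P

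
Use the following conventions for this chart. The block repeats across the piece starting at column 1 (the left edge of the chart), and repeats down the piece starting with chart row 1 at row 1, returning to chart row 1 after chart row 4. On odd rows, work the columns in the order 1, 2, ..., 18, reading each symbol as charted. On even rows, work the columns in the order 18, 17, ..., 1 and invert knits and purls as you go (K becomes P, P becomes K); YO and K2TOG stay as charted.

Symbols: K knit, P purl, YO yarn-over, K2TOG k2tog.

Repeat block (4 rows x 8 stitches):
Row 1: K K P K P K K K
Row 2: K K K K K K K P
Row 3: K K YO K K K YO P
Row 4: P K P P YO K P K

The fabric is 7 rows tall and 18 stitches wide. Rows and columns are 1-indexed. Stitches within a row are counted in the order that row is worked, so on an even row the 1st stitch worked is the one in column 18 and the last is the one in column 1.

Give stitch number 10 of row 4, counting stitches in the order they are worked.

== STITCH ==
K

Derivation:
Row 4: (4-1) mod 4 = 3, so use chart row 4. Even row -> WS.
Chart row 4 tiled across columns 1-18: P K P P YO K P K P K P P YO K P K P K
WS row: flip the tiled sequence (start at column 18) and apply K<->P; YO and K2TOG stay.
Row 4 as worked: P K P K P YO K K P K P K P YO K K P K
The 10th stitch worked is K.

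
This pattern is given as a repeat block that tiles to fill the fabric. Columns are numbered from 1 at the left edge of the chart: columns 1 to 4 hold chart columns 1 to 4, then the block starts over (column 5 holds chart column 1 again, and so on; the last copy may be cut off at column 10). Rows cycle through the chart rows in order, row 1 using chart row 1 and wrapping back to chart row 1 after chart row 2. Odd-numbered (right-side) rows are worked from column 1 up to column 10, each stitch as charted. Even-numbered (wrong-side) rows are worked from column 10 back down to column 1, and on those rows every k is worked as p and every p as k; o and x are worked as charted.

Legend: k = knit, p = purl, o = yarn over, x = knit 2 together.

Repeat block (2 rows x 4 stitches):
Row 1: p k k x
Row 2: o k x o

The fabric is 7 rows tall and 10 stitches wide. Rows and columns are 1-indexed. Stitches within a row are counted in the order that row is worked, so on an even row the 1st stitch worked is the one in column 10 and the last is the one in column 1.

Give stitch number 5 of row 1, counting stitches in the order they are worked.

Row 1: (1-1) mod 2 = 0, so use chart row 1. Odd row -> RS.
Chart row 1 tiled across columns 1-10: p k k x p k k x p k
Right side: take the tiled row as-is (worked left to right from column 1).
Counting 5 along the worked row gives p.

Result:
p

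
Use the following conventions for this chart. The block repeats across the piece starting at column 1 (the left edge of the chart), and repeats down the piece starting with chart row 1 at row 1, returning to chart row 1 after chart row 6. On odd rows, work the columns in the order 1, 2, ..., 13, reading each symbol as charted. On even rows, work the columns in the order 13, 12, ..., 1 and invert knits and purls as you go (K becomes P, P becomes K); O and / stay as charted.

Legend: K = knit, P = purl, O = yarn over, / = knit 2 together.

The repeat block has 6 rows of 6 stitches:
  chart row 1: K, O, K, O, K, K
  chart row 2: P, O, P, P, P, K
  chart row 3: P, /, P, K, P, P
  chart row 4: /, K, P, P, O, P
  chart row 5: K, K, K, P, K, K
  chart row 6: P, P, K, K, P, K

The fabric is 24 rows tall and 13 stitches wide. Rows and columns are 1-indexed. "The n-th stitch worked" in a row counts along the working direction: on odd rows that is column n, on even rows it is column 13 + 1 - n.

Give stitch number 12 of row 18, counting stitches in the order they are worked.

== STITCH ==
K

Derivation:
Row 18: (18-1) mod 6 = 5, so use chart row 6. Even row -> WS.
Chart row 6 tiled across columns 1-13: P P K K P K P P K K P K P
WS: work from column 13 back to column 1 (reverse the tiled row), swapping K<->P (O and / unchanged).
Row 18 as worked: K P K P P K K P K P P K K
Stitch 12 in working order -> K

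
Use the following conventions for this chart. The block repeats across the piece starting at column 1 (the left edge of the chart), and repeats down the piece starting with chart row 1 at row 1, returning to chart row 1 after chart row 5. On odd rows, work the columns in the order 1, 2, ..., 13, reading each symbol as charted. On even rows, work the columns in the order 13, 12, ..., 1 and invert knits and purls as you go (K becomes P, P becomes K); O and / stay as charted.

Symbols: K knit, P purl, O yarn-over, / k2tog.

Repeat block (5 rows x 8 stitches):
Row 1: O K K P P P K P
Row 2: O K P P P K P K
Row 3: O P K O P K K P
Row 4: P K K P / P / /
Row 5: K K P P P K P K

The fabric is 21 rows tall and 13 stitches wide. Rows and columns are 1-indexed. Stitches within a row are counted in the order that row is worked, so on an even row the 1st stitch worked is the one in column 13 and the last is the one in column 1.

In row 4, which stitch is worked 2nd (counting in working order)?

Row 4 uses chart row ((4-1) mod 5)+1 = 4. Row 4 is even, so WS.
Chart row 4 tiled across columns 1-13: P K K P / P / / P K K P /
WS: work from column 13 back to column 1 (reverse the tiled row), swapping K<->P (O and / unchanged).
Row 4 as worked: / K P P K / / K / K P P K
Counting 2 along the worked row gives K.

== STITCH ==
K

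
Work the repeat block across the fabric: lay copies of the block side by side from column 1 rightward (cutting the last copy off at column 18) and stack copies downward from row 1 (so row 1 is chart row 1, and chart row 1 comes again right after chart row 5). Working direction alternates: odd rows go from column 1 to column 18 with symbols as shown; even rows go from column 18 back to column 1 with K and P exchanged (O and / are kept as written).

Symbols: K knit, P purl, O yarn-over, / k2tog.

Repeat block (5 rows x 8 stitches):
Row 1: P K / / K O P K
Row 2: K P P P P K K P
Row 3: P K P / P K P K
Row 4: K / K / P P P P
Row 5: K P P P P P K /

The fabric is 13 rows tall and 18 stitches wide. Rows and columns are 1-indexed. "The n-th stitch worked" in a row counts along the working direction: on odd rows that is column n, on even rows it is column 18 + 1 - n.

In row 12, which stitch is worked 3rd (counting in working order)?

== STITCH ==
K

Derivation:
Row 12 uses chart row ((12-1) mod 5)+1 = 2. Row 12 is even, so WS.
Chart row 2 tiled across columns 1-18: K P P P P K K P K P P P P K K P K P
Wrong side: read the tiled row from column 18 down to 1 and exchange K with P (leave O, /).
Row 12 as worked: K P K P P K K K K P K P P K K K K P
Counting 3 along the worked row gives K.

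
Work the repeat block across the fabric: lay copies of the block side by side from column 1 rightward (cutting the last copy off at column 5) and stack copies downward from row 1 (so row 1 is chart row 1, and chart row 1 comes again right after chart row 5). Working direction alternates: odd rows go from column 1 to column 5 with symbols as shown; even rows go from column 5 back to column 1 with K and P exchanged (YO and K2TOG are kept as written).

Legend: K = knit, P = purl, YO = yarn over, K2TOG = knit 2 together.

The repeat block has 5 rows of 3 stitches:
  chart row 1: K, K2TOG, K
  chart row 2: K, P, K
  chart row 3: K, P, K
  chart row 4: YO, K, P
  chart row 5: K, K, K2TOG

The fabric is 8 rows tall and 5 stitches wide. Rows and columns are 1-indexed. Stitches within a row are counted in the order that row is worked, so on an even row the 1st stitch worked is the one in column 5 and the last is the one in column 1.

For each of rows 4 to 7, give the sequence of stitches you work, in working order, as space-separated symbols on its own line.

Result:
P YO K P YO
K K K2TOG K K
K2TOG P P K2TOG P
K P K K P

Derivation:
Row 4: chart row 4, WS - tiled (columns 1-5): YO K P YO K; work from column 5 back to 1 with K<->P swapped.
Row 5: chart row 5, RS - tile across columns 1-5 and work as-is.
Row 6: chart row 1, WS - tiled (columns 1-5): K K2TOG K K K2TOG; work from column 5 back to 1 with K<->P swapped.
Row 7: chart row 2, RS - tile across columns 1-5 and work as-is.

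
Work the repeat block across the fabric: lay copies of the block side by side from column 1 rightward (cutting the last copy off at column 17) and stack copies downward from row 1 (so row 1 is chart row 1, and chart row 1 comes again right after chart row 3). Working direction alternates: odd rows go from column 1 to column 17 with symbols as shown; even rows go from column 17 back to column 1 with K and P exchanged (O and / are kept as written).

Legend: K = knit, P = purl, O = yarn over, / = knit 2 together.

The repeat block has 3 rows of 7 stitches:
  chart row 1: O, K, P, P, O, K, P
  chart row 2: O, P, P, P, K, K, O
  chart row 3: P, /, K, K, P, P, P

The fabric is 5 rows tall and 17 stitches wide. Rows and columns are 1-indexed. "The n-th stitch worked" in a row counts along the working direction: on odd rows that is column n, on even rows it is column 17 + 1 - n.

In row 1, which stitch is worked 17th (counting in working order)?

Row 1 uses chart row ((1-1) mod 3)+1 = 1. Row 1 is odd, so RS.
Chart row 1 tiled across columns 1-17: O K P P O K P O K P P O K P O K P
RS row: no reversal, no swap; stitch n worked = column n.
Stitch 17 in working order -> P

== STITCH ==
P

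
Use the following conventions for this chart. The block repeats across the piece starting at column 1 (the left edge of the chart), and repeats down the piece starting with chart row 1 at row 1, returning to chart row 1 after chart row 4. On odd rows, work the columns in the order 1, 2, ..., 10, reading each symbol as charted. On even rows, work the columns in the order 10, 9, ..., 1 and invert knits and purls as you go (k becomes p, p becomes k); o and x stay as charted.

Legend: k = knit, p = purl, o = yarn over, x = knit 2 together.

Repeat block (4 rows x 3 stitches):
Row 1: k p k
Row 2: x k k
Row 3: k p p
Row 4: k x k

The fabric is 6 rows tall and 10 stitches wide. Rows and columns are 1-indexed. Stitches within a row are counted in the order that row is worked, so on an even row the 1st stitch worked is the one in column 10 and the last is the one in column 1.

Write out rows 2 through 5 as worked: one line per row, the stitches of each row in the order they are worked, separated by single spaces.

Row 2: chart row 2, WS - tiled (columns 1-10): x k k x k k x k k x; work from column 10 back to 1 with k<->p swapped.
Row 3: chart row 3, RS - tile across columns 1-10 and work as-is.
Row 4: chart row 4, WS - tiled (columns 1-10): k x k k x k k x k k; work from column 10 back to 1 with k<->p swapped.
Row 5: chart row 1, RS - tile across columns 1-10 and work as-is.

Rows as worked:
x p p x p p x p p x
k p p k p p k p p k
p p x p p x p p x p
k p k k p k k p k k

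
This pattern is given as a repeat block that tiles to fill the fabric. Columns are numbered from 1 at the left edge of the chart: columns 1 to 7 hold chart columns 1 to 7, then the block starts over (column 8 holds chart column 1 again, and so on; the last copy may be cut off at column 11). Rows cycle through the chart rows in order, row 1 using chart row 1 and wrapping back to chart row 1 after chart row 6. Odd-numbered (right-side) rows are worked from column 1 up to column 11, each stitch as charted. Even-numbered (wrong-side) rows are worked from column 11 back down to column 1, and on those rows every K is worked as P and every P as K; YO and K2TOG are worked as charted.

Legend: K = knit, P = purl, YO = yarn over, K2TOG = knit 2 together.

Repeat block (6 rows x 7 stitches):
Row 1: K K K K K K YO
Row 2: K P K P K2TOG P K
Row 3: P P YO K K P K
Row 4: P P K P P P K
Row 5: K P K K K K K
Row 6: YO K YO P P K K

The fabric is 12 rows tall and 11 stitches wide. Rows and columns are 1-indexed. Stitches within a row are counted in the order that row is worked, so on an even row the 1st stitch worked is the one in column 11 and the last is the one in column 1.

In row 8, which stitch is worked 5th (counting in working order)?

== STITCH ==
P

Derivation:
Row 8: (8-1) mod 6 = 1, so use chart row 2. Even row -> WS.
Chart row 2 tiled across columns 1-11: K P K P K2TOG P K K P K P
WS: work from column 11 back to column 1 (reverse the tiled row), swapping K<->P (YO and K2TOG unchanged).
Row 8 as worked: K P K P P K K2TOG K P K P
Counting 5 along the worked row gives P.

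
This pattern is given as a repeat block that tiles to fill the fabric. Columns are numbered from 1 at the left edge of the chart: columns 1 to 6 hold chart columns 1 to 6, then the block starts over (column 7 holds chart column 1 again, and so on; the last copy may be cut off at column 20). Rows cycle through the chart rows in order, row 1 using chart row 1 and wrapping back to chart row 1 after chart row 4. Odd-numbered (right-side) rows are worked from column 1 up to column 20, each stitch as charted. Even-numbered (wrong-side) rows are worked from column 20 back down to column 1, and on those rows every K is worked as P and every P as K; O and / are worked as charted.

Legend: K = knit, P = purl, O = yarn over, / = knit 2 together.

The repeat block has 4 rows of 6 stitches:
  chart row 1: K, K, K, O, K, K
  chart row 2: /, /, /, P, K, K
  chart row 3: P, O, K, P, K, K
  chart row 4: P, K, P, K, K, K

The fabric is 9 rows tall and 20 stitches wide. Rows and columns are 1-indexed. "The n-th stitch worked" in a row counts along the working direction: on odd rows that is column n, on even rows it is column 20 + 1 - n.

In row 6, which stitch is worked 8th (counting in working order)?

For row 6: chart row = ((6-1) mod 4) + 1 = 2; this is a WS (even) row.
Chart row 2 tiled across columns 1-20: / / / P K K / / / P K K / / / P K K / /
WS: work from column 20 back to column 1 (reverse the tiled row), swapping K<->P (O and / unchanged).
Row 6 as worked: / / P P K / / / P P K / / / P P K / / /
The 8th stitch worked is /.

Result:
/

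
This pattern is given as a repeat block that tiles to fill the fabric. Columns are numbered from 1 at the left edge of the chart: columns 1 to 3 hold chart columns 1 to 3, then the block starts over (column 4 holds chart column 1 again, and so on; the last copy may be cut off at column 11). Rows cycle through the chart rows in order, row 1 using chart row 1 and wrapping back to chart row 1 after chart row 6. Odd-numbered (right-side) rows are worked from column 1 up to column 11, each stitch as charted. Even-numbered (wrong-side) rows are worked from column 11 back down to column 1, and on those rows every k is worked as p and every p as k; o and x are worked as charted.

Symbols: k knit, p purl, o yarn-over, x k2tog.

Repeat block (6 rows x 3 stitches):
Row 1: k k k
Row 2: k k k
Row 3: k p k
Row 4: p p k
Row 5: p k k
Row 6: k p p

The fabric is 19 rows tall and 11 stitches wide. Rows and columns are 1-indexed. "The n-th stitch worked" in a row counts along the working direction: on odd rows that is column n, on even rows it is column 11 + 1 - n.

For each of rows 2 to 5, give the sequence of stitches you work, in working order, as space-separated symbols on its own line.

Row 2: chart row 2, WS - tiled (columns 1-11): k k k k k k k k k k k; work from column 11 back to 1 with k<->p swapped.
Row 3: chart row 3, RS - tile across columns 1-11 and work as-is.
Row 4: chart row 4, WS - tiled (columns 1-11): p p k p p k p p k p p; work from column 11 back to 1 with k<->p swapped.
Row 5: chart row 5, RS - tile across columns 1-11 and work as-is.

Result:
p p p p p p p p p p p
k p k k p k k p k k p
k k p k k p k k p k k
p k k p k k p k k p k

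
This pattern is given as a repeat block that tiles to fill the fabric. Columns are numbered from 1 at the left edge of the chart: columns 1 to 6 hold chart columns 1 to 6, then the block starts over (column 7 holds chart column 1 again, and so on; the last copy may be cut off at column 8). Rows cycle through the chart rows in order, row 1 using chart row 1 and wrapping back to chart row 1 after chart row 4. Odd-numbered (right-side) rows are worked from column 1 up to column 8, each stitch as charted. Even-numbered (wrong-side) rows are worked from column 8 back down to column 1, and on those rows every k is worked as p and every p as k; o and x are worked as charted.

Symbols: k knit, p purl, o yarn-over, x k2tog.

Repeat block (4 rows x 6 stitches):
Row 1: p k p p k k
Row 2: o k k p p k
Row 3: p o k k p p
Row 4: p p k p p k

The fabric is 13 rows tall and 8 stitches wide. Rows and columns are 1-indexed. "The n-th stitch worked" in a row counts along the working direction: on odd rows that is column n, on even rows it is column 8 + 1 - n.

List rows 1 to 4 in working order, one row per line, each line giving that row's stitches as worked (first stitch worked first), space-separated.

Row 1: chart row 1, RS - tile across columns 1-8 and work as-is.
Row 2: chart row 2, WS - tiled (columns 1-8): o k k p p k o k; work from column 8 back to 1 with k<->p swapped.
Row 3: chart row 3, RS - tile across columns 1-8 and work as-is.
Row 4: chart row 4, WS - tiled (columns 1-8): p p k p p k p p; work from column 8 back to 1 with k<->p swapped.

Result:
p k p p k k p k
p o p k k p p o
p o k k p p p o
k k p k k p k k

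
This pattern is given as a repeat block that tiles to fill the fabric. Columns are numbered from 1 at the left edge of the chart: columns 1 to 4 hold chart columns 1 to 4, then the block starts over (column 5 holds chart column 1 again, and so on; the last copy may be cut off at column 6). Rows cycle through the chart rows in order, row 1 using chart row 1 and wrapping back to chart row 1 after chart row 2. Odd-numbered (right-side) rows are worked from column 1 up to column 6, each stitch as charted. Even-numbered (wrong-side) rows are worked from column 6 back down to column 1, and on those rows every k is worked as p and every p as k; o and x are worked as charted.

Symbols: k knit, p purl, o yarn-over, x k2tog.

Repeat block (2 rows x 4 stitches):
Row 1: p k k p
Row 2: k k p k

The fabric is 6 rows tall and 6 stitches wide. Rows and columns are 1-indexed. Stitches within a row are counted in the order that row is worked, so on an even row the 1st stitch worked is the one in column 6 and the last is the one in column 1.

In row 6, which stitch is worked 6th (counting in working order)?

For row 6: chart row = ((6-1) mod 2) + 1 = 2; this is a WS (even) row.
Chart row 2 tiled across columns 1-6: k k p k k k
WS row: flip the tiled sequence (start at column 6) and apply k<->p; o and x stay.
Row 6 as worked: p p p k p p
Counting 6 along the worked row gives p.

== STITCH ==
p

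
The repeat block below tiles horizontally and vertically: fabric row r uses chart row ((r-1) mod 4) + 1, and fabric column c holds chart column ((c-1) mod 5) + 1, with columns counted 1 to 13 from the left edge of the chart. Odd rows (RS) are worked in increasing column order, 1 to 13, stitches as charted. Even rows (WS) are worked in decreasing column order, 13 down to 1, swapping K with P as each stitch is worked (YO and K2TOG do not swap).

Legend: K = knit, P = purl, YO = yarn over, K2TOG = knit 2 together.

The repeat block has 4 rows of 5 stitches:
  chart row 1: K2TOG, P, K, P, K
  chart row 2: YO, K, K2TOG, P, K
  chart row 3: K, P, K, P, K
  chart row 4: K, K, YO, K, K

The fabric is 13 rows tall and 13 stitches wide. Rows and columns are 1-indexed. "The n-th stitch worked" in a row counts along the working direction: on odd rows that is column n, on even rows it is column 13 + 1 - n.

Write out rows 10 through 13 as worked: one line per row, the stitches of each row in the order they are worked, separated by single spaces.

Rows as worked:
K2TOG P YO P K K2TOG P YO P K K2TOG P YO
K P K P K K P K P K K P K
YO P P P P YO P P P P YO P P
K2TOG P K P K K2TOG P K P K K2TOG P K

Derivation:
Row 10: chart row 2, WS - tiled (columns 1-13): YO K K2TOG P K YO K K2TOG P K YO K K2TOG; work from column 13 back to 1 with K<->P swapped.
Row 11: chart row 3, RS - tile across columns 1-13 and work as-is.
Row 12: chart row 4, WS - tiled (columns 1-13): K K YO K K K K YO K K K K YO; work from column 13 back to 1 with K<->P swapped.
Row 13: chart row 1, RS - tile across columns 1-13 and work as-is.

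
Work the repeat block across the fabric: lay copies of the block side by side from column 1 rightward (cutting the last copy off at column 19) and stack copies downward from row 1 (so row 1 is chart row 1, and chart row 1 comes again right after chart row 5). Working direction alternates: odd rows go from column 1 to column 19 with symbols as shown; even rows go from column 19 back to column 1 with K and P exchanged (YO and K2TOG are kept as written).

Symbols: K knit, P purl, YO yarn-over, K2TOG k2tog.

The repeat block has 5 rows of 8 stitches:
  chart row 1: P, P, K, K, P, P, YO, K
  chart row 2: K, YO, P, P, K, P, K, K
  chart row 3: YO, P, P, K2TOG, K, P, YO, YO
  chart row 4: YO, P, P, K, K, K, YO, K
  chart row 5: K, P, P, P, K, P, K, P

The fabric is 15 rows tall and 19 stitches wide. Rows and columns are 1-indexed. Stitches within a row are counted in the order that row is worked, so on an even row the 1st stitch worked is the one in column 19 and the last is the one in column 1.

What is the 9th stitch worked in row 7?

Result:
K

Derivation:
For row 7: chart row = ((7-1) mod 5) + 1 = 2; this is a RS (odd) row.
Chart row 2 tiled across columns 1-19: K YO P P K P K K K YO P P K P K K K YO P
RS row: no reversal, no swap; stitch n worked = column n.
The 9th stitch worked is K.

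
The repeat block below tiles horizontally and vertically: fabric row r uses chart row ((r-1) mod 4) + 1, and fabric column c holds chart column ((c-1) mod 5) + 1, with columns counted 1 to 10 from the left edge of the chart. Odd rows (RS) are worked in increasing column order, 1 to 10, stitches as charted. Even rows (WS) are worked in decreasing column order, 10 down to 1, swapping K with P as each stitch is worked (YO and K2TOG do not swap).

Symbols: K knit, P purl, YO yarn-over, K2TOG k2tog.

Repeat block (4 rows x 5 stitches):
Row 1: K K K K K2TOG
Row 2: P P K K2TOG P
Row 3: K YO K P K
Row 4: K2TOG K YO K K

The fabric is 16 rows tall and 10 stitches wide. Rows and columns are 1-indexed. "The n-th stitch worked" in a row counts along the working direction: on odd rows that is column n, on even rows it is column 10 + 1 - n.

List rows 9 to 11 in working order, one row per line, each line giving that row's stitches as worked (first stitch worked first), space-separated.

Row 9: chart row 1, RS - tile across columns 1-10 and work as-is.
Row 10: chart row 2, WS - tiled (columns 1-10): P P K K2TOG P P P K K2TOG P; work from column 10 back to 1 with K<->P swapped.
Row 11: chart row 3, RS - tile across columns 1-10 and work as-is.

== ROWS AS WORKED ==
K K K K K2TOG K K K K K2TOG
K K2TOG P K K K K2TOG P K K
K YO K P K K YO K P K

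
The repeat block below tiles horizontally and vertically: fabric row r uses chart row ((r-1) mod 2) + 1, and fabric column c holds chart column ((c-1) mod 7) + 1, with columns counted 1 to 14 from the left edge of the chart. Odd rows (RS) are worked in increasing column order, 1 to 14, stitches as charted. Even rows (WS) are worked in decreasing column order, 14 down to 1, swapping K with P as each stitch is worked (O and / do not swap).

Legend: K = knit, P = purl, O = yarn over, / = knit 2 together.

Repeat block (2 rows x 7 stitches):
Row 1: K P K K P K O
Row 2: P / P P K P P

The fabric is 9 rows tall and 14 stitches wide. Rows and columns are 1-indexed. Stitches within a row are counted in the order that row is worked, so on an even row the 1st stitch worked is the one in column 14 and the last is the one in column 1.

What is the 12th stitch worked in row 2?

Row 2 uses chart row ((2-1) mod 2)+1 = 2. Row 2 is even, so WS.
Chart row 2 tiled across columns 1-14: P / P P K P P P / P P K P P
WS: work from column 14 back to column 1 (reverse the tiled row), swapping K<->P (O and / unchanged).
Row 2 as worked: K K P K K / K K K P K K / K
The 12th stitch worked is K.

Stitch:
K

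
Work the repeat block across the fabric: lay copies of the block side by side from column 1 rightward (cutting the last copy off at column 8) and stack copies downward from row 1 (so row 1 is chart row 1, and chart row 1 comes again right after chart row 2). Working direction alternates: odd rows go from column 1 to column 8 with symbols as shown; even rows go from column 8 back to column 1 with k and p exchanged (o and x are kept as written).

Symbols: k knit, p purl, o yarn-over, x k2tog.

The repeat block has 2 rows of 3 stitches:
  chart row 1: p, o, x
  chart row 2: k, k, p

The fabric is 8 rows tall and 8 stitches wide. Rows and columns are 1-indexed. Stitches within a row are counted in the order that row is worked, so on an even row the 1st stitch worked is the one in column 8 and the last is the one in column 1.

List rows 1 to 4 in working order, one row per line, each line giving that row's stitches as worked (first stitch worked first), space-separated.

Result:
p o x p o x p o
p p k p p k p p
p o x p o x p o
p p k p p k p p

Derivation:
Row 1: chart row 1, RS - tile across columns 1-8 and work as-is.
Row 2: chart row 2, WS - tiled (columns 1-8): k k p k k p k k; work from column 8 back to 1 with k<->p swapped.
Row 3: chart row 1, RS - tile across columns 1-8 and work as-is.
Row 4: chart row 2, WS - tiled (columns 1-8): k k p k k p k k; work from column 8 back to 1 with k<->p swapped.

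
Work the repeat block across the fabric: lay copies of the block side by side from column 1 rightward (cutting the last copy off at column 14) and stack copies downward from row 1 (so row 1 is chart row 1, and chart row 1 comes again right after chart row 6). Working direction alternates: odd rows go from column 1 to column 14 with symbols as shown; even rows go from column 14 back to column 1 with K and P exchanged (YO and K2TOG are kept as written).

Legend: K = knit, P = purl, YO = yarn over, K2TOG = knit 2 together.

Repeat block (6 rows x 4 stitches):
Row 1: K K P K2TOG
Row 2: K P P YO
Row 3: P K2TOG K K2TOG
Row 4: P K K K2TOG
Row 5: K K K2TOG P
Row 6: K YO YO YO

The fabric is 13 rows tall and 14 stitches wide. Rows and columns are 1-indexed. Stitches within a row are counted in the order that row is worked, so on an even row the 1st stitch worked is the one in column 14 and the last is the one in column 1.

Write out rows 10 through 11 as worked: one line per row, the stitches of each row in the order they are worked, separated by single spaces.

Rows as worked:
P K K2TOG P P K K2TOG P P K K2TOG P P K
K K K2TOG P K K K2TOG P K K K2TOG P K K

Derivation:
Row 10: chart row 4, WS - tiled (columns 1-14): P K K K2TOG P K K K2TOG P K K K2TOG P K; work from column 14 back to 1 with K<->P swapped.
Row 11: chart row 5, RS - tile across columns 1-14 and work as-is.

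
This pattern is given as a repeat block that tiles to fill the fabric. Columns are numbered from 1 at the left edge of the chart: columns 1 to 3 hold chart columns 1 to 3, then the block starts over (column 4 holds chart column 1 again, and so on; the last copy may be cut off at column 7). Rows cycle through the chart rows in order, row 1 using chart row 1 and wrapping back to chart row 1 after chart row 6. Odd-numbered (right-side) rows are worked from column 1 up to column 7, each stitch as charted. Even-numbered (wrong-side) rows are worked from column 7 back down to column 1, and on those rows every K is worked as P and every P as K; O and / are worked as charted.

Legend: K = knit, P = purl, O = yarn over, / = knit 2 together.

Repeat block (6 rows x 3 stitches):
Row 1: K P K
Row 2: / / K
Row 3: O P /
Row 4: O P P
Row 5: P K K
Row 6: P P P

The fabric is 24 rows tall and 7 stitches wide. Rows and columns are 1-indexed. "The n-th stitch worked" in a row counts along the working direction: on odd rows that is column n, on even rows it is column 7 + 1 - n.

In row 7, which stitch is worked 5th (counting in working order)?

Row 7: (7-1) mod 6 = 0, so use chart row 1. Odd row -> RS.
Chart row 1 tiled across columns 1-7: K P K K P K K
Right side: take the tiled row as-is (worked left to right from column 1).
Stitch 5 in working order -> P

== STITCH ==
P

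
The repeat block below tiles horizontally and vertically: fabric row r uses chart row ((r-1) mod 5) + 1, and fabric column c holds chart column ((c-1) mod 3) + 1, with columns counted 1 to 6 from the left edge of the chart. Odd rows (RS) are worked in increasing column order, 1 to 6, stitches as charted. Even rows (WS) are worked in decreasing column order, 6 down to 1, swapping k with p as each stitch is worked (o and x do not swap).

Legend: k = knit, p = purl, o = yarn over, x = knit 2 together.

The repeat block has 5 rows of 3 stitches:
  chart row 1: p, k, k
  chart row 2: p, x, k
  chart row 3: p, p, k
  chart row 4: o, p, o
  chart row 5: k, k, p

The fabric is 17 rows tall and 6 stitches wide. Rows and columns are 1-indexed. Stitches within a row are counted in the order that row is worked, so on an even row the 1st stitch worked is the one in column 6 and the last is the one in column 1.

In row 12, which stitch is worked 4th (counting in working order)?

For row 12: chart row = ((12-1) mod 5) + 1 = 2; this is a WS (even) row.
Chart row 2 tiled across columns 1-6: p x k p x k
WS row: flip the tiled sequence (start at column 6) and apply k<->p; o and x stay.
Row 12 as worked: p x k p x k
Counting 4 along the worked row gives p.

Stitch:
p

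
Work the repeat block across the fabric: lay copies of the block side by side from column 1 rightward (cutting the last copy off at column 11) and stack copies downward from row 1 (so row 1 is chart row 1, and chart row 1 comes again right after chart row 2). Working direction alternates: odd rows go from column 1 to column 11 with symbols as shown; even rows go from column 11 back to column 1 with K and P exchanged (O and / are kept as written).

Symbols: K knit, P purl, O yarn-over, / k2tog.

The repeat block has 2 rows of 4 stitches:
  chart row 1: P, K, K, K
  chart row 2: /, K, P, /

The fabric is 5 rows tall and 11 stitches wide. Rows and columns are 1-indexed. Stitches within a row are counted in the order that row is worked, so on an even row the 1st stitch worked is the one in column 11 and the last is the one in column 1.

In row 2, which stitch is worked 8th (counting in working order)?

Row 2 uses chart row ((2-1) mod 2)+1 = 2. Row 2 is even, so WS.
Chart row 2 tiled across columns 1-11: / K P / / K P / / K P
WS row: flip the tiled sequence (start at column 11) and apply K<->P; O and / stay.
Row 2 as worked: K P / / K P / / K P /
The 8th stitch worked is /.

== STITCH ==
/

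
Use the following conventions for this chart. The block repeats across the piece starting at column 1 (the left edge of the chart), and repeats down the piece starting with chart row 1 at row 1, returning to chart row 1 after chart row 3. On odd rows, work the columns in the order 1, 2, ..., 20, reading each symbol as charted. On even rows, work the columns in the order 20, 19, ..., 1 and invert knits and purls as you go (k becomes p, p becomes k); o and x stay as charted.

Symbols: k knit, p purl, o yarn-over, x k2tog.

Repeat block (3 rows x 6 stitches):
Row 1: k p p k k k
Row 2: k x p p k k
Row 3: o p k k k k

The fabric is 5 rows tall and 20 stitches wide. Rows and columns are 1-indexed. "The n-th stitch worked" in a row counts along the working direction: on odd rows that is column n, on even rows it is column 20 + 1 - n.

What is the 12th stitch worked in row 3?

Result:
k

Derivation:
Row 3: (3-1) mod 3 = 2, so use chart row 3. Odd row -> RS.
Chart row 3 tiled across columns 1-20: o p k k k k o p k k k k o p k k k k o p
Right side: take the tiled row as-is (worked left to right from column 1).
The 12th stitch worked is k.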